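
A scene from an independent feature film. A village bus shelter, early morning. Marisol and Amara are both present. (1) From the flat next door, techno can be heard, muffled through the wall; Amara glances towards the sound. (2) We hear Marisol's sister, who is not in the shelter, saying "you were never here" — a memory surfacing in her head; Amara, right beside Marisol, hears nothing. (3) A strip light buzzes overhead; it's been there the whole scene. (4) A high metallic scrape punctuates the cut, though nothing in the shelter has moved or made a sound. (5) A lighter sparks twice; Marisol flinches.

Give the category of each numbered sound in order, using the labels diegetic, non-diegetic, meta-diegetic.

Sound (1): it's coming from the flat next door — a location within the story world — and Amara reacts, so diegetic.
(2) the voice is a memory playing only inside Marisol's mind; Amara can't hear it → meta-diegetic.
Sound (3): a strip light is part of the location's real environment, so diegetic.
Sound (4): an editorial stinger — it belongs to the cut, not the story world, so non-diegetic.
(5) is diegetic: the sound comes from a lighter physically present in the location.

diegetic, meta-diegetic, diegetic, non-diegetic, diegetic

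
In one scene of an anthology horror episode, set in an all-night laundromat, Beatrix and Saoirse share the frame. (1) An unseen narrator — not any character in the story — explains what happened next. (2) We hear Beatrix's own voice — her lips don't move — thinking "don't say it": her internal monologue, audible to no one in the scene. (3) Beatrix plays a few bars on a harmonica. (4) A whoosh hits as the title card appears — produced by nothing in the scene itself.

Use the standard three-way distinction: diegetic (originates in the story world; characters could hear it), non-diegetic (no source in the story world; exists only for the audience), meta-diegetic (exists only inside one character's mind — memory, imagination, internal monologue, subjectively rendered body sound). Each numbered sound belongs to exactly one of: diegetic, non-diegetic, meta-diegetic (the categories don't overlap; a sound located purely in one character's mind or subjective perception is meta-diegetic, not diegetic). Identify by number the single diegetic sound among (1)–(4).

(1) commentary laid over the scene from outside the fiction → non-diegetic.
Sound (2): Beatrix's thought-voice: a private mental sound no other character can hear, so meta-diegetic.
(3) Beatrix is producing the music live, in the story world → diegetic.
(4) is non-diegetic: an editorial stinger — it belongs to the cut, not the story world.
Only (3) is diegetic.

3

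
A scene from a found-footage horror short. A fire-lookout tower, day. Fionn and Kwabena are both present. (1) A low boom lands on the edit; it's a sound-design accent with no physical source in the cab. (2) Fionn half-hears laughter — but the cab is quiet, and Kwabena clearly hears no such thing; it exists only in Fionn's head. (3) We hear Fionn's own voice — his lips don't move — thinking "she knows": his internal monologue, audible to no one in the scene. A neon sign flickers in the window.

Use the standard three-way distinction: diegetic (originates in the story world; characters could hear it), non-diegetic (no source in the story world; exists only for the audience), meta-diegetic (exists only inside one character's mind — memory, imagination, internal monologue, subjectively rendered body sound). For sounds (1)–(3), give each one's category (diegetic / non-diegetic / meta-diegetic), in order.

non-diegetic, meta-diegetic, meta-diegetic

(1) is non-diegetic: nothing in the scene produces it; it's an accent added for the audience.
(2) is meta-diegetic: subjective to Fionn: the cab is silent and Kwabena hears nothing.
(3) is meta-diegetic: it's Fionn's unspoken thought, heard only by the audience via his subjectivity.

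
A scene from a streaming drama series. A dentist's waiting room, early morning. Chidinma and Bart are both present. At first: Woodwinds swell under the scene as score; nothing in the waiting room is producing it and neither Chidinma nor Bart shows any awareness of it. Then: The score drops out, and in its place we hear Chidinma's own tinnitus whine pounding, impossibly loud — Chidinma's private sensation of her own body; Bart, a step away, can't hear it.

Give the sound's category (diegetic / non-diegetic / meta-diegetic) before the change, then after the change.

non-diegetic, meta-diegetic

Before the change: underscore with no in-world source, inaudible to the characters → non-diegetic.
After the change: the body sound is Chidinma's subjective perception alone — Bart can't hear it → meta-diegetic.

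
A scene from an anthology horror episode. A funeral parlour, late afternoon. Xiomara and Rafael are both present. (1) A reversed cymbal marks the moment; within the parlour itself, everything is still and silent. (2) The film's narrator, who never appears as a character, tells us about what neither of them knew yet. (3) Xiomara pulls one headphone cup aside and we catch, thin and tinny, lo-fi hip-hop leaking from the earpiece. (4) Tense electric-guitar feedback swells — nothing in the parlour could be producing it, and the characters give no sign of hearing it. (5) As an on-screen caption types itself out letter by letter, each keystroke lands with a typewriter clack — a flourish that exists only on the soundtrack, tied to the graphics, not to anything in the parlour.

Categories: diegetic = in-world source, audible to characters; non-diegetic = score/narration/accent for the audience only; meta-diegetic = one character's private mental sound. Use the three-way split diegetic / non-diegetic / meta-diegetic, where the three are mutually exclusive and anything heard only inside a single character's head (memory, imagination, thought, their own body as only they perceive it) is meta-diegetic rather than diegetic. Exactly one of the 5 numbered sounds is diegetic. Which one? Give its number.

3

Sound (1): it's a sound-design accent with no in-world source; no one in the scene can hear it, so non-diegetic.
(2) is non-diegetic: the narrator exists outside the story world, addressing only the audience.
(3) it's leaking from a physical pair of headphones in the scene → diegetic.
Sound (4): score with no on-screen or off-screen source; it exists for the audience alone, so non-diegetic.
(5) sound married to a title/caption — outside the diegesis by definition → non-diegetic.
Only (3) is diegetic.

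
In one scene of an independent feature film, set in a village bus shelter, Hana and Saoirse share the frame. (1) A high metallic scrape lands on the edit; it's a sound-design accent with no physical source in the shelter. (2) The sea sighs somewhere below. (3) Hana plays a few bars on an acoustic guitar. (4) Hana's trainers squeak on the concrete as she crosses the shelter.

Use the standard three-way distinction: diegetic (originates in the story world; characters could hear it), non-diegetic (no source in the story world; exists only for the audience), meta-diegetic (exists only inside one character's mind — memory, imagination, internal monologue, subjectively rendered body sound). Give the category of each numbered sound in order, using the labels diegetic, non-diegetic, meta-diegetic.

non-diegetic, diegetic, diegetic, diegetic

(1) is non-diegetic: nothing in the scene produces it; it's an accent added for the audience.
Sound (2): it's the actual ambient sound of the location, so diegetic.
(3) is diegetic: the instrument and the performer are both in the scene.
(4) is diegetic: it's the physical sound of Hana moving in the space.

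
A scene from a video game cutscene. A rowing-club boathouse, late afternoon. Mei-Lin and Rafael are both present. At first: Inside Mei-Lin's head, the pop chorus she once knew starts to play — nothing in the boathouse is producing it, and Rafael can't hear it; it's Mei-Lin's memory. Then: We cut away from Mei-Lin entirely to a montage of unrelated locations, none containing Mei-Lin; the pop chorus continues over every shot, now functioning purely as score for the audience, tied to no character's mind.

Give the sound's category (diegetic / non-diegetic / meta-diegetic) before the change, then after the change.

meta-diegetic, non-diegetic

Before the change: the music lives inside Mei-Lin's mind alone; Rafael can't hear it → meta-diegetic.
After the change: once it plays over shots Mei-Lin isn't in, detached from any character's subjectivity, it's conventional underscore → non-diegetic.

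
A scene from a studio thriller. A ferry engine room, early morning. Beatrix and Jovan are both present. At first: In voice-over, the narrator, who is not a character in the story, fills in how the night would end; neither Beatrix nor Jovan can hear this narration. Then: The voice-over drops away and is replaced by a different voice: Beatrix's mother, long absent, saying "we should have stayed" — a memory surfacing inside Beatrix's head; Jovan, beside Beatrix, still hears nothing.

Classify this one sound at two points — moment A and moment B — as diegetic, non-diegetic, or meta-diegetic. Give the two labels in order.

Moment A: the external narrator addresses only the audience — outside the story world → non-diegetic.
Moment B: the replacement voice is a memory inside Beatrix's mind specifically → meta-diegetic.

non-diegetic, meta-diegetic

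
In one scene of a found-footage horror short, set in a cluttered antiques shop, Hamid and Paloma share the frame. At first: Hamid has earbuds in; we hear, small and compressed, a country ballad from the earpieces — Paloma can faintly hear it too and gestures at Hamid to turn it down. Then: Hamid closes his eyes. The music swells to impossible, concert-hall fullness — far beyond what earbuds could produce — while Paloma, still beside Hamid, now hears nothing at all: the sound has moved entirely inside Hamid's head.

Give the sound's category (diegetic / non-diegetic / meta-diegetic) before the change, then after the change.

diegetic, meta-diegetic

Before the change: the earbuds are a physical source both characters can hear → diegetic.
After the change: the music now exists only as Hamid's subjective experience; Paloma can no longer hear it → meta-diegetic.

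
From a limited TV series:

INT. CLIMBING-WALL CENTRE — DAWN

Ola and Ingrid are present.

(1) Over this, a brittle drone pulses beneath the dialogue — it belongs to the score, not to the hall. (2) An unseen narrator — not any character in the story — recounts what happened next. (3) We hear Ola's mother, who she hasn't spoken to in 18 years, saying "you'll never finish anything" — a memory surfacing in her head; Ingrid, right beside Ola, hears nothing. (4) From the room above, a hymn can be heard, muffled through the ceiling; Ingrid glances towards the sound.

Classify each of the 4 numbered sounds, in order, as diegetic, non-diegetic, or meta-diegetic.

non-diegetic, non-diegetic, meta-diegetic, diegetic

Sound (1): it has no source in the story world and no character can hear it — it's underscore, so non-diegetic.
(2) the narrator exists outside the story world, addressing only the audience → non-diegetic.
(3) a remembered line, private to Ola — not present in the room, not audible to Ingrid → meta-diegetic.
Sound (4): the music has an off-screen but real-world source and a character hears it, so diegetic.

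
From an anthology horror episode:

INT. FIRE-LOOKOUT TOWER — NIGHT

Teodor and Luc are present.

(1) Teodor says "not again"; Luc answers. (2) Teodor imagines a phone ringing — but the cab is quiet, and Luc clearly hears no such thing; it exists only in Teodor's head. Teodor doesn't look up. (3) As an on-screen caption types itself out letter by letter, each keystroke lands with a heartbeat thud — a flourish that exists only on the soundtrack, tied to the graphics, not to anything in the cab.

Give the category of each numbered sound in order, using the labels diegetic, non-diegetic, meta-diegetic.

(1) is diegetic: spoken by a character present in the story world.
(2) Teodor alone 'hears' it — an imagined sound, not present in the space → meta-diegetic.
(3) it accompanies on-screen graphics, not anything inside the story world → non-diegetic.

diegetic, meta-diegetic, non-diegetic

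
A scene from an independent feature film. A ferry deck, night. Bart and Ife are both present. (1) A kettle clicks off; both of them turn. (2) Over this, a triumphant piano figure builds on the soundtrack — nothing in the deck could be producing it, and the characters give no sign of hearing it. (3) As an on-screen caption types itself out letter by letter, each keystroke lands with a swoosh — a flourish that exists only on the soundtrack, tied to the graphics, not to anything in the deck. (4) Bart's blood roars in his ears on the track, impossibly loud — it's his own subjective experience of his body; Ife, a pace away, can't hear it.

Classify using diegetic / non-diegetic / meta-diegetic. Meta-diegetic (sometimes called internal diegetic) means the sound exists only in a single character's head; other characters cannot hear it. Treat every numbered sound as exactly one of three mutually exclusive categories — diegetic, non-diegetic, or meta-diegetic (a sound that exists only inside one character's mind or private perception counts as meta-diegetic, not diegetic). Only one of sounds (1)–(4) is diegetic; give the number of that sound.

1

(1) is diegetic: an in-world source (a kettle); characters could hear it.
(2) is non-diegetic: it has no source in the story world and no character can hear it — it's underscore.
Sound (3): it accompanies on-screen graphics, not anything inside the story world, so non-diegetic.
Sound (4): point-of-audition from inside Bart's body; not a sound in the room, so meta-diegetic.
Only (1) is diegetic.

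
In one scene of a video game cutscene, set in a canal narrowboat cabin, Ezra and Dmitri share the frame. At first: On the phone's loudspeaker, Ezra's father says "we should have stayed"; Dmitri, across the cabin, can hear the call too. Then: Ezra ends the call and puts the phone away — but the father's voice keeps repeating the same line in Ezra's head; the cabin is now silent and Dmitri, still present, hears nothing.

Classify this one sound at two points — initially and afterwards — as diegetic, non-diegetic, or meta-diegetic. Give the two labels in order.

Initially: the loudspeaker is an in-world source; both Ezra and Dmitri hear the call → diegetic.
Afterwards: with the phone off, the voice continues only as Ezra's private mental replay — Dmitri can't hear it → meta-diegetic.

diegetic, meta-diegetic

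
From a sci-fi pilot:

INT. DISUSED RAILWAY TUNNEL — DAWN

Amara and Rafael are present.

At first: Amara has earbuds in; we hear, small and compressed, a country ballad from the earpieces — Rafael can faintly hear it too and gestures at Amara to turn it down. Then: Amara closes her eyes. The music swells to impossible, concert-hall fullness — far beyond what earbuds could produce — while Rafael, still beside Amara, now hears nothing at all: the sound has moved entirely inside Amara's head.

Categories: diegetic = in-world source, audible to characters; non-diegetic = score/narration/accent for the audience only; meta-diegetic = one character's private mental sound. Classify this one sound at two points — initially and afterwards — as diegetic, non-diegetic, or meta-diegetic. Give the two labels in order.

diegetic, meta-diegetic

Initially: the earbuds are a physical source both characters can hear → diegetic.
Afterwards: the music now exists only as Amara's subjective experience; Rafael can no longer hear it → meta-diegetic.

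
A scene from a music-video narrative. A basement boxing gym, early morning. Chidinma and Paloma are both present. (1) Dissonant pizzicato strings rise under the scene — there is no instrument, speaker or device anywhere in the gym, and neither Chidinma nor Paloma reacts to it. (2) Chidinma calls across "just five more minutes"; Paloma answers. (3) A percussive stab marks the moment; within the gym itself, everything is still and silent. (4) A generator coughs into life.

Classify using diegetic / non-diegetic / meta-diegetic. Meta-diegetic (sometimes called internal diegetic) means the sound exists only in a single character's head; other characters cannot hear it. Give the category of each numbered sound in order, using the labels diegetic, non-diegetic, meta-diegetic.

(1) is non-diegetic: it has no source in the story world and no character can hear it — it's underscore.
Sound (2): spoken by a character present in the story world, so diegetic.
(3) is non-diegetic: an editorial stinger — it belongs to the cut, not the story world.
(4) is diegetic: an in-world source (a generator); characters could hear it.

non-diegetic, diegetic, non-diegetic, diegetic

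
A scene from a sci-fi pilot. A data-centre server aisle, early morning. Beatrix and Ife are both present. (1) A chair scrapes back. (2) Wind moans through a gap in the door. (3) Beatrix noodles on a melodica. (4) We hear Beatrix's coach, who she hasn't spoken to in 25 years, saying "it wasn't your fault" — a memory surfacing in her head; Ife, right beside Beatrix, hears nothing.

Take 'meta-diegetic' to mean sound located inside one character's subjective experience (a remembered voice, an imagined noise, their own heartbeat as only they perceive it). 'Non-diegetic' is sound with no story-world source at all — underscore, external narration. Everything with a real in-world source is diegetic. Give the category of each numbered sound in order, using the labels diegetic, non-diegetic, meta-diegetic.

diegetic, diegetic, diegetic, meta-diegetic

(1) the sound comes from a chair physically present in the location → diegetic.
(2) ambient/room sound belonging to the story's physical space → diegetic.
(3) is diegetic: Beatrix is producing the music live, in the story world.
Sound (4): it's Beatrix's recollection rendered as sound; the other character can't hear it, so meta-diegetic.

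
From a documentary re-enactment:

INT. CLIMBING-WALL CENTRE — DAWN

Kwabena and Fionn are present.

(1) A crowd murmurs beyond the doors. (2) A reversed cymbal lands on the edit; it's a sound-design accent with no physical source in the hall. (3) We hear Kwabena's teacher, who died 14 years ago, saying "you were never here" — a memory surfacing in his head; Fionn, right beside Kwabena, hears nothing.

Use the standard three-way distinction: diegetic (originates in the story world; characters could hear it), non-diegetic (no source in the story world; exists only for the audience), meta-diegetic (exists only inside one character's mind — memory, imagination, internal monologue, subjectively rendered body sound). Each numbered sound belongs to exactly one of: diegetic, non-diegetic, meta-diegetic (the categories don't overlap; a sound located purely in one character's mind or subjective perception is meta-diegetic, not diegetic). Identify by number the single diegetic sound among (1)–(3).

1

(1) is diegetic: it's the actual ambient sound of the location.
Sound (2): it's a sound-design accent with no in-world source; no one in the scene can hear it, so non-diegetic.
(3) is meta-diegetic: it's Kwabena's recollection rendered as sound; the other character can't hear it.
Only (1) is diegetic.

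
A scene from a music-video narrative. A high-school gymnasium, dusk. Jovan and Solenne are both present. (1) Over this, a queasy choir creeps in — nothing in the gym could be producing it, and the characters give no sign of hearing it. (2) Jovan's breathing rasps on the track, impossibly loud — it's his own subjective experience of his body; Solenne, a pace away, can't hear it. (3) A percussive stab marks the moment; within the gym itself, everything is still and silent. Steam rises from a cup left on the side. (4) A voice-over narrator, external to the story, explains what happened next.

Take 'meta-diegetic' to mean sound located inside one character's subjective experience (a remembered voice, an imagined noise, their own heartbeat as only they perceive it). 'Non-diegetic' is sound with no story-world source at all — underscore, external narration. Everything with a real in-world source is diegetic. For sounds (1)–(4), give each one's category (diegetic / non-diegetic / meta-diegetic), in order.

(1) score with no on-screen or off-screen source; it exists for the audience alone → non-diegetic.
Sound (2): point-of-audition from inside Jovan's body; not a sound in the room, so meta-diegetic.
(3) an editorial stinger — it belongs to the cut, not the story world → non-diegetic.
(4) commentary laid over the scene from outside the fiction → non-diegetic.

non-diegetic, meta-diegetic, non-diegetic, non-diegetic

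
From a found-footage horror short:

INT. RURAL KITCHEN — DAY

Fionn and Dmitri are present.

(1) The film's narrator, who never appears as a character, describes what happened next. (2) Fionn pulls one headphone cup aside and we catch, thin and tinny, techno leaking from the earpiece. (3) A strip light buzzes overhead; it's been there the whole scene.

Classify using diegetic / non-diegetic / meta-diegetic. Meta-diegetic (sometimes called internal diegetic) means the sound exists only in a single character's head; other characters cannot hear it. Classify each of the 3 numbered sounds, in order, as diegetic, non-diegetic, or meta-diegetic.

non-diegetic, diegetic, diegetic

(1) is non-diegetic: commentary laid over the scene from outside the fiction.
Sound (2): the earpiece is a real device on Fionn's head — source music, so diegetic.
(3) a strip light is part of the location's real environment → diegetic.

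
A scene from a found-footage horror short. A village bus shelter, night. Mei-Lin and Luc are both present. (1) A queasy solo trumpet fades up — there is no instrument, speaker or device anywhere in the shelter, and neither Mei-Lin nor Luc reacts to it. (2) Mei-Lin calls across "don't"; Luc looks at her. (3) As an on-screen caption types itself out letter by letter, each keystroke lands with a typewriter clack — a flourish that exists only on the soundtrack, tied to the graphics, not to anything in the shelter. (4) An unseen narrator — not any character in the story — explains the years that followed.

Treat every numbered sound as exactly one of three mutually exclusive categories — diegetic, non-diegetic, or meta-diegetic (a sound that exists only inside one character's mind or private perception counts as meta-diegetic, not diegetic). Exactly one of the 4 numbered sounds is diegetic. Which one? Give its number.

(1) is non-diegetic: nothing in the shelter produces it and the characters don't hear it — pure soundtrack.
(2) Mei-Lin is a character speaking aloud in the scene → diegetic.
Sound (3): it accompanies on-screen graphics, not anything inside the story world, so non-diegetic.
(4) is non-diegetic: external voice-over — not a character, not heard by anyone in the scene.
Only (2) is diegetic.

2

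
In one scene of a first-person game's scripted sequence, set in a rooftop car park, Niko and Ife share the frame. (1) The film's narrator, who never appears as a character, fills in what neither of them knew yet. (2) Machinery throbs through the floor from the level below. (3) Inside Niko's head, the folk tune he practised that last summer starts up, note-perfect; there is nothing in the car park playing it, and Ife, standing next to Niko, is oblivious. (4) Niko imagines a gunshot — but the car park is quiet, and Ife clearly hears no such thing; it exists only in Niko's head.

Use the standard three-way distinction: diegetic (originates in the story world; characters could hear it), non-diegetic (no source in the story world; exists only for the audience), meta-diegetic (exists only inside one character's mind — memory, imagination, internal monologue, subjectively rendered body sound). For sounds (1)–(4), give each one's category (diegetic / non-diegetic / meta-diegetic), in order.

non-diegetic, diegetic, meta-diegetic, meta-diegetic

(1) the narrator exists outside the story world, addressing only the audience → non-diegetic.
Sound (2): ambient/room sound belonging to the story's physical space, so diegetic.
(3) is meta-diegetic: remembered music, private to Niko — Ife is oblivious because it isn't in the room.
(4) is meta-diegetic: the sound is imagined by Niko; nothing in the story world is producing it and Ife can't hear it.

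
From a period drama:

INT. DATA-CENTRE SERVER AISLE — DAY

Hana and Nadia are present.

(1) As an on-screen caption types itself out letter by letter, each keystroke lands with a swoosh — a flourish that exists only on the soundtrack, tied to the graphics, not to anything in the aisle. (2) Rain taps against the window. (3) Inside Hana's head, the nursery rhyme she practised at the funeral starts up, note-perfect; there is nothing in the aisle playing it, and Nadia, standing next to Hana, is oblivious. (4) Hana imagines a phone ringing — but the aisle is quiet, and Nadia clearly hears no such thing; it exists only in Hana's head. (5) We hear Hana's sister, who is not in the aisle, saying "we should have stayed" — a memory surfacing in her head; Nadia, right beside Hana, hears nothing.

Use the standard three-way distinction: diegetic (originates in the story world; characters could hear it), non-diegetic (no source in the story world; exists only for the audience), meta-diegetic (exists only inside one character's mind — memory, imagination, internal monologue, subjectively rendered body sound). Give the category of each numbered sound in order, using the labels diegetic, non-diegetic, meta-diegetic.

(1) is non-diegetic: sound married to a title/caption — outside the diegesis by definition.
Sound (2): rain is part of the location's real environment, so diegetic.
(3) remembered music, private to Hana — Nadia is oblivious because it isn't in the room → meta-diegetic.
(4) subjective to Hana: the aisle is silent and Nadia hears nothing → meta-diegetic.
(5) is meta-diegetic: the voice is a memory playing only inside Hana's mind; Nadia can't hear it.

non-diegetic, diegetic, meta-diegetic, meta-diegetic, meta-diegetic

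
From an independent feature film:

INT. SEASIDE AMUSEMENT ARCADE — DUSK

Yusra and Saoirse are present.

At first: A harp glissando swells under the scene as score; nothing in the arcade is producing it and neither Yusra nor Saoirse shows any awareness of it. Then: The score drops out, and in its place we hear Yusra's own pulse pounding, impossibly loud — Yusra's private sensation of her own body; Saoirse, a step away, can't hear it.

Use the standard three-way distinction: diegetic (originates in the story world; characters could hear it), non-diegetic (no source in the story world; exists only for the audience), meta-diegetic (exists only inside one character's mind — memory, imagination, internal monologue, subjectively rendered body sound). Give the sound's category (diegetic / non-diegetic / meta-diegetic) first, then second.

non-diegetic, meta-diegetic

First: underscore with no in-world source, inaudible to the characters → non-diegetic.
Second: the body sound is Yusra's subjective perception alone — Saoirse can't hear it → meta-diegetic.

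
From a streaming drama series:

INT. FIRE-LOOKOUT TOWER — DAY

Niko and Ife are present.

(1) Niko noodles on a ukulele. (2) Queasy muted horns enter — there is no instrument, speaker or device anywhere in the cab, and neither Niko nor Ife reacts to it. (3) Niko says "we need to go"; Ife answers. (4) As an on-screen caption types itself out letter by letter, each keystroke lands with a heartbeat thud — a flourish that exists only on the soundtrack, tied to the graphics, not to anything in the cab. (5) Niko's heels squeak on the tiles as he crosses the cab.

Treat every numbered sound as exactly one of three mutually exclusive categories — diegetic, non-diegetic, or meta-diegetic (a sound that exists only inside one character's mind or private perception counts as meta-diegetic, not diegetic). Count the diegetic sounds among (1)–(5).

3

(1) the instrument and the performer are both in the scene → diegetic.
Sound (2): nothing in the cab produces it and the characters don't hear it — pure soundtrack, so non-diegetic.
(3) spoken by a character present in the story world → diegetic.
(4) is non-diegetic: the caption isn't part of the story world, so neither is the sound tied to it.
(5) it's the physical sound of Niko moving in the space → diegetic.
So 3 of the 5 are diegetic: (1), (3), (5).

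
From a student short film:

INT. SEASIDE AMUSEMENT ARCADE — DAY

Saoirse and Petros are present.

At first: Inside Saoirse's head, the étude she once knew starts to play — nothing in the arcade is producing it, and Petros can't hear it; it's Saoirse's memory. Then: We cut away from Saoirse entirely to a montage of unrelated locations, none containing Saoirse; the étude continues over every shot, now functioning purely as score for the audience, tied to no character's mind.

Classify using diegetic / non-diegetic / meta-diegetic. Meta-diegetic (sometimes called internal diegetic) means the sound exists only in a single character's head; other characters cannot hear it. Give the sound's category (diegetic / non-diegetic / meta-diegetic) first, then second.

First: the music lives inside Saoirse's mind alone; Petros can't hear it → meta-diegetic.
Second: once it plays over shots Saoirse isn't in, detached from any character's subjectivity, it's conventional underscore → non-diegetic.

meta-diegetic, non-diegetic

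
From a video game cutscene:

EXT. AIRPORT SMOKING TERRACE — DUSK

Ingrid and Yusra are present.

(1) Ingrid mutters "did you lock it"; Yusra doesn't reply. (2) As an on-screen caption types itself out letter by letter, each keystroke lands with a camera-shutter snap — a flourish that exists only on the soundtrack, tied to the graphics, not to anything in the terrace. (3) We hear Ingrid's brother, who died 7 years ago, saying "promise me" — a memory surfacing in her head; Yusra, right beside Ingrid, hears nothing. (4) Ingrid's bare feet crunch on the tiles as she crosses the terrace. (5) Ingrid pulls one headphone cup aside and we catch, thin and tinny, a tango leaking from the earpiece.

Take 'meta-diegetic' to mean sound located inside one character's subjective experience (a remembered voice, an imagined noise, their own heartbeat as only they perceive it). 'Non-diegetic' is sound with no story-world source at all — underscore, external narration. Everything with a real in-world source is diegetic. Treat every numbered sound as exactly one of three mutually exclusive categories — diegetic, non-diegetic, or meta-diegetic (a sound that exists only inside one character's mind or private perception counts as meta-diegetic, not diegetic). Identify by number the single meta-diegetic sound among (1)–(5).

3

Sound (1): Ingrid is a character speaking aloud in the scene, so diegetic.
(2) is non-diegetic: sound married to a title/caption — outside the diegesis by definition.
(3) is meta-diegetic: the voice is a memory playing only inside Ingrid's mind; Yusra can't hear it.
Sound (4): it's the physical sound of Ingrid moving in the space, so diegetic.
Sound (5): the headphones are an on-screen source, so diegetic.
Only (3) is meta-diegetic.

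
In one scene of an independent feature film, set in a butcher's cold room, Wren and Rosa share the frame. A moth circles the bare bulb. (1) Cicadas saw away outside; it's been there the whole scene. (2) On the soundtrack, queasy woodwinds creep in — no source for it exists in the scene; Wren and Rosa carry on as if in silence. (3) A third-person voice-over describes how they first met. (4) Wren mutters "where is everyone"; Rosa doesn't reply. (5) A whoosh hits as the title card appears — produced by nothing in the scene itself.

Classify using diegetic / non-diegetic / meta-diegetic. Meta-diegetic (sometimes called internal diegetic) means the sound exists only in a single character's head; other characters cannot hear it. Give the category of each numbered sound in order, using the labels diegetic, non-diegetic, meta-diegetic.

diegetic, non-diegetic, non-diegetic, diegetic, non-diegetic

(1) is diegetic: ambient/room sound belonging to the story's physical space.
(2) is non-diegetic: nothing in the cold room produces it and the characters don't hear it — pure soundtrack.
(3) external voice-over — not a character, not heard by anyone in the scene → non-diegetic.
(4) Wren is a character speaking aloud in the scene → diegetic.
(5) it's a sound-design accent with no in-world source; no one in the scene can hear it → non-diegetic.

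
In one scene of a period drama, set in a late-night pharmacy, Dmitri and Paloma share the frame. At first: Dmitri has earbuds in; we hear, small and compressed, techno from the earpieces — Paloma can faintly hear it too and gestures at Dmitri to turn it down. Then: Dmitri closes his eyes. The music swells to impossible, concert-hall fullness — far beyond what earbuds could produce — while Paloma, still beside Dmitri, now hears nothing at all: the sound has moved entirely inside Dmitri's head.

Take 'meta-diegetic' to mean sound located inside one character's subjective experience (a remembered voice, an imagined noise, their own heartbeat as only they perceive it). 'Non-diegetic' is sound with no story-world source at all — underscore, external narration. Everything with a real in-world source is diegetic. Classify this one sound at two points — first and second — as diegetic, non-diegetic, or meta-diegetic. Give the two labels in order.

diegetic, meta-diegetic

First: the earbuds are a physical source both characters can hear → diegetic.
Second: the music now exists only as Dmitri's subjective experience; Paloma can no longer hear it → meta-diegetic.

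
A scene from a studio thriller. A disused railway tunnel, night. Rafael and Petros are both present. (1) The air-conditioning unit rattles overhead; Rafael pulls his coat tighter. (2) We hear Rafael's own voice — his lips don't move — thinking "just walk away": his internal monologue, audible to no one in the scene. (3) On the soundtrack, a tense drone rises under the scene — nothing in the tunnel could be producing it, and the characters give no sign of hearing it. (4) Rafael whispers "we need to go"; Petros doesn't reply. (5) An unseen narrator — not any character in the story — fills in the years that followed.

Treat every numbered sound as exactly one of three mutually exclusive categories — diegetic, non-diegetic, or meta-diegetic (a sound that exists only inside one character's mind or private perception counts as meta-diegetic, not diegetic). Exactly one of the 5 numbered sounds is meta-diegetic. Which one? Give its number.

Sound (1): ambient/room sound belonging to the story's physical space, so diegetic.
(2) internal monologue — inside Rafael's mind, not spoken into the scene → meta-diegetic.
(3) nothing in the tunnel produces it and the characters don't hear it — pure soundtrack → non-diegetic.
Sound (4): Rafael is a character speaking aloud in the scene, so diegetic.
(5) is non-diegetic: commentary laid over the scene from outside the fiction.
Only (2) is meta-diegetic.

2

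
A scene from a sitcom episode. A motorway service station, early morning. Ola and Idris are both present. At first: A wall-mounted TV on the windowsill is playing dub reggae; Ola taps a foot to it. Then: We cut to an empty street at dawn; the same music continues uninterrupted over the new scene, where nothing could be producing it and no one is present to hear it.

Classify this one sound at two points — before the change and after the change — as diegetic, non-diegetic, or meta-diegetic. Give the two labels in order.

diegetic, non-diegetic

Before the change: a wall-mounted TV is a real in-scene source and Ola reacts to it → diegetic.
After the change: there is no longer any in-world source and no one can hear it — it has become underscore → non-diegetic.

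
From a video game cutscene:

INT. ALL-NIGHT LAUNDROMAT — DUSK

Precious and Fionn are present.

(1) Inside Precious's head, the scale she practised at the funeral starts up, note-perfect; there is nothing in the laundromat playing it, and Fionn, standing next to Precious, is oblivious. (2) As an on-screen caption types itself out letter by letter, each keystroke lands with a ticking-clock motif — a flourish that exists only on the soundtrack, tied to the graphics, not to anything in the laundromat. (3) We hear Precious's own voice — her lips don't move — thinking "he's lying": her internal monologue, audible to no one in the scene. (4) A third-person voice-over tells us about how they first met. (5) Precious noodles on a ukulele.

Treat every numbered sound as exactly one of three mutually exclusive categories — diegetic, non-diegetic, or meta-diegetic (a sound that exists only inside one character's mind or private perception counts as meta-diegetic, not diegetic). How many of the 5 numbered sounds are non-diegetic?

2

(1) remembered music, private to Precious — Fionn is oblivious because it isn't in the room → meta-diegetic.
Sound (2): it accompanies on-screen graphics, not anything inside the story world, so non-diegetic.
(3) Precious's thought-voice: a private mental sound no other character can hear → meta-diegetic.
(4) is non-diegetic: external voice-over — not a character, not heard by anyone in the scene.
(5) Precious is producing the music live, in the story world → diegetic.
Non-diegetic: (2), (4) — that's 2.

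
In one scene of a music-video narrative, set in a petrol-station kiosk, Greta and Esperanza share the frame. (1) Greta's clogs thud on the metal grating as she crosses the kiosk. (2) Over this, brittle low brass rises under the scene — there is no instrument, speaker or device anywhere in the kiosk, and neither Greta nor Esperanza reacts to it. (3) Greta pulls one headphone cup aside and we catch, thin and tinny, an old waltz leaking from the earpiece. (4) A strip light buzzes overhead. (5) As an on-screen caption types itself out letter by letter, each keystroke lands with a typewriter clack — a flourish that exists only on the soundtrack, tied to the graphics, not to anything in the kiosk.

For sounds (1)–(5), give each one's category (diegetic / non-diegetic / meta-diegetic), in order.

(1) Greta's footsteps are produced in the story world → diegetic.
Sound (2): nothing in the kiosk produces it and the characters don't hear it — pure soundtrack, so non-diegetic.
(3) is diegetic: it's leaking from a physical pair of headphones in the scene.
Sound (4): it's the actual ambient sound of the location, so diegetic.
Sound (5): sound married to a title/caption — outside the diegesis by definition, so non-diegetic.

diegetic, non-diegetic, diegetic, diegetic, non-diegetic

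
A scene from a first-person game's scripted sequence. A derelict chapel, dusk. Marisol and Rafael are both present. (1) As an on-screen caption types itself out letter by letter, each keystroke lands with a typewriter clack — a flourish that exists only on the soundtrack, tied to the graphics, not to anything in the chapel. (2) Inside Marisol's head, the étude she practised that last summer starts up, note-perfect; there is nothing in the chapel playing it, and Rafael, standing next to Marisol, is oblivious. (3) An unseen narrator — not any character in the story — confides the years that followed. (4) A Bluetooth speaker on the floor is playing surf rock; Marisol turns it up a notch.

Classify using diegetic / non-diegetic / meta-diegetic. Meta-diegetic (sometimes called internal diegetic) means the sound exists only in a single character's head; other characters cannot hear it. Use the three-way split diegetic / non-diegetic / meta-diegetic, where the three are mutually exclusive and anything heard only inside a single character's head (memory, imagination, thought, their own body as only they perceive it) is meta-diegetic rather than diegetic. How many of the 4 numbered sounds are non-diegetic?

2

(1) is non-diegetic: it accompanies on-screen graphics, not anything inside the story world.
Sound (2): the music is a memory playing inside Marisol's mind alone; no real-world source, Rafael can't hear it, so meta-diegetic.
(3) commentary laid over the scene from outside the fiction → non-diegetic.
(4) a Bluetooth speaker is a physical source in the scene and Marisol reacts to it → diegetic.
So 2 of the 4 are non-diegetic: (1), (3).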